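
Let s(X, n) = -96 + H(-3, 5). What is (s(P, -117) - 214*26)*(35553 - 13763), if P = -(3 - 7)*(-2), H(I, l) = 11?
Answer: -123091710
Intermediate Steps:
P = -8 (P = -(-4)*(-2) = -1*8 = -8)
s(X, n) = -85 (s(X, n) = -96 + 11 = -85)
(s(P, -117) - 214*26)*(35553 - 13763) = (-85 - 214*26)*(35553 - 13763) = (-85 - 5564)*21790 = -5649*21790 = -123091710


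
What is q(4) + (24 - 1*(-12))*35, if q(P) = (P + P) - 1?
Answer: 1267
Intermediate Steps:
q(P) = -1 + 2*P (q(P) = 2*P - 1 = -1 + 2*P)
q(4) + (24 - 1*(-12))*35 = (-1 + 2*4) + (24 - 1*(-12))*35 = (-1 + 8) + (24 + 12)*35 = 7 + 36*35 = 7 + 1260 = 1267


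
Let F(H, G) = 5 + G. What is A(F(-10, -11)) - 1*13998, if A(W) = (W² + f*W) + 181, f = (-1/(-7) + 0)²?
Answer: -675275/49 ≈ -13781.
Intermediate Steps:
f = 1/49 (f = (-1*(-⅐) + 0)² = (⅐ + 0)² = (⅐)² = 1/49 ≈ 0.020408)
A(W) = 181 + W² + W/49 (A(W) = (W² + W/49) + 181 = 181 + W² + W/49)
A(F(-10, -11)) - 1*13998 = (181 + (5 - 11)² + (5 - 11)/49) - 1*13998 = (181 + (-6)² + (1/49)*(-6)) - 13998 = (181 + 36 - 6/49) - 13998 = 10627/49 - 13998 = -675275/49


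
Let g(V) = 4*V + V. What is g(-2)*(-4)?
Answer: 40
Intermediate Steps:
g(V) = 5*V
g(-2)*(-4) = (5*(-2))*(-4) = -10*(-4) = 40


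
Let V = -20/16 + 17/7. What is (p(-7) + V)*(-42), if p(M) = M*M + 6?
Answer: -4719/2 ≈ -2359.5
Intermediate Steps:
p(M) = 6 + M² (p(M) = M² + 6 = 6 + M²)
V = 33/28 (V = -20*1/16 + 17*(⅐) = -5/4 + 17/7 = 33/28 ≈ 1.1786)
(p(-7) + V)*(-42) = ((6 + (-7)²) + 33/28)*(-42) = ((6 + 49) + 33/28)*(-42) = (55 + 33/28)*(-42) = (1573/28)*(-42) = -4719/2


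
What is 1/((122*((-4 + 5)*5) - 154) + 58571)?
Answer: 1/59027 ≈ 1.6941e-5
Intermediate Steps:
1/((122*((-4 + 5)*5) - 154) + 58571) = 1/((122*(1*5) - 154) + 58571) = 1/((122*5 - 154) + 58571) = 1/((610 - 154) + 58571) = 1/(456 + 58571) = 1/59027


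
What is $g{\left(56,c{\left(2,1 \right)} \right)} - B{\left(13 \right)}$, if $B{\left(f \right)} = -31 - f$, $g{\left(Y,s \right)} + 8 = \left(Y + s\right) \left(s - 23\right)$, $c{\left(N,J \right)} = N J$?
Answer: $-1182$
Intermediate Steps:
$c{\left(N,J \right)} = J N$
$g{\left(Y,s \right)} = -8 + \left(-23 + s\right) \left(Y + s\right)$ ($g{\left(Y,s \right)} = -8 + \left(Y + s\right) \left(s - 23\right) = -8 + \left(Y + s\right) \left(-23 + s\right) = -8 + \left(-23 + s\right) \left(Y + s\right)$)
$g{\left(56,c{\left(2,1 \right)} \right)} - B{\left(13 \right)} = \left(-8 + \left(1 \cdot 2\right)^{2} - 1288 - 23 \cdot 1 \cdot 2 + 56 \cdot 1 \cdot 2\right) - \left(-31 - 13\right) = \left(-8 + 2^{2} - 1288 - 46 + 56 \cdot 2\right) - \left(-31 - 13\right) = \left(-8 + 4 - 1288 - 46 + 112\right) - -44 = -1226 + 44 = -1182$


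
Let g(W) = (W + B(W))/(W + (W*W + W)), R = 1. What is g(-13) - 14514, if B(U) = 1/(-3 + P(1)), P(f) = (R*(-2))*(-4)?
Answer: -10377574/715 ≈ -14514.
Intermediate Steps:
P(f) = 8 (P(f) = (1*(-2))*(-4) = -2*(-4) = 8)
B(U) = ⅕ (B(U) = 1/(-3 + 8) = 1/5 = ⅕)
g(W) = (⅕ + W)/(W² + 2*W) (g(W) = (W + ⅕)/(W + (W*W + W)) = (⅕ + W)/(W + (W² + W)) = (⅕ + W)/(W + (W + W²)) = (⅕ + W)/(W² + 2*W))
g(-13) - 14514 = (⅕ - 13)/((-13)*(2 - 13)) - 14514 = -1/13*(-64/5)/(-11) - 14514 = -1/13*(-1/11)*(-64/5) - 14514 = -64/715 - 14514 = -10377574/715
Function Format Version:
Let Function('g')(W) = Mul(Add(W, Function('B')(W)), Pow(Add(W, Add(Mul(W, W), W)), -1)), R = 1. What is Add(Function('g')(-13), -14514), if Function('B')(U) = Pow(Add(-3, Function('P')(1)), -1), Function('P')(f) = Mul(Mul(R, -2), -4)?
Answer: Rational(-10377574, 715) ≈ -14514.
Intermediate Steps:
Function('P')(f) = 8 (Function('P')(f) = Mul(Mul(1, -2), -4) = Mul(-2, -4) = 8)
Function('B')(U) = Rational(1, 5) (Function('B')(U) = Pow(Add(-3, 8), -1) = Pow(5, -1) = Rational(1, 5))
Function('g')(W) = Mul(Pow(Add(Pow(W, 2), Mul(2, W)), -1), Add(Rational(1, 5), W)) (Function('g')(W) = Mul(Add(W, Rational(1, 5)), Pow(Add(W, Add(Mul(W, W), W)), -1)) = Mul(Add(Rational(1, 5), W), Pow(Add(W, Add(Pow(W, 2), W)), -1)) = Mul(Add(Rational(1, 5), W), Pow(Add(W, Add(W, Pow(W, 2))), -1)) = Mul(Add(Rational(1, 5), W), Pow(Add(Pow(W, 2), Mul(2, W)), -1)) = Mul(Pow(Add(Pow(W, 2), Mul(2, W)), -1), Add(Rational(1, 5), W)))
Add(Function('g')(-13), -14514) = Add(Mul(Pow(-13, -1), Pow(Add(2, -13), -1), Add(Rational(1, 5), -13)), -14514) = Add(Mul(Rational(-1, 13), Pow(-11, -1), Rational(-64, 5)), -14514) = Add(Mul(Rational(-1, 13), Rational(-1, 11), Rational(-64, 5)), -14514) = Add(Rational(-64, 715), -14514) = Rational(-10377574, 715)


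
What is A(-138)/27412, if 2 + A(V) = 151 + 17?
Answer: 83/13706 ≈ 0.0060557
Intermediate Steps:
A(V) = 166 (A(V) = -2 + (151 + 17) = -2 + 168 = 166)
A(-138)/27412 = 166/27412 = 166*(1/27412) = 83/13706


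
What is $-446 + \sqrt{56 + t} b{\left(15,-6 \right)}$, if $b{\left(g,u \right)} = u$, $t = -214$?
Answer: $-446 - 6 i \sqrt{158} \approx -446.0 - 75.419 i$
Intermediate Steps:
$-446 + \sqrt{56 + t} b{\left(15,-6 \right)} = -446 + \sqrt{56 - 214} \left(-6\right) = -446 + \sqrt{-158} \left(-6\right) = -446 + i \sqrt{158} \left(-6\right) = -446 - 6 i \sqrt{158}$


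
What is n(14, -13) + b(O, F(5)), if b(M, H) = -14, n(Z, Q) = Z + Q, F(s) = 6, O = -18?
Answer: -13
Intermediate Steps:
n(Z, Q) = Q + Z
n(14, -13) + b(O, F(5)) = (-13 + 14) - 14 = 1 - 14 = -13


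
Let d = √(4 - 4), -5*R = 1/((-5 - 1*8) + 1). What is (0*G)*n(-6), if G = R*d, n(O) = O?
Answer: 0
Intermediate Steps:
R = 1/60 (R = -1/(5*((-5 - 1*8) + 1)) = -1/(5*((-5 - 8) + 1)) = -1/(5*(-13 + 1)) = -⅕/(-12) = -⅕*(-1/12) = 1/60 ≈ 0.016667)
d = 0 (d = √0 = 0)
G = 0 (G = (1/60)*0 = 0)
(0*G)*n(-6) = (0*0)*(-6) = 0*(-6) = 0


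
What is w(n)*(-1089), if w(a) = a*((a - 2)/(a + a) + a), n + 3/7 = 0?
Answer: 109989/98 ≈ 1122.3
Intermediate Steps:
n = -3/7 (n = -3/7 + 0 = -3/7 ≈ -0.42857)
w(a) = a*(a + (-2 + a)/(2*a)) (w(a) = a*((-2 + a)/((2*a)) + a) = a*((-2 + a)*(1/(2*a)) + a) = a*((-2 + a)/(2*a) + a) = a*(a + (-2 + a)/(2*a)))
w(n)*(-1089) = (-1 + (-3/7)² + (½)*(-3/7))*(-1089) = (-1 + 9/49 - 3/14)*(-1089) = -101/98*(-1089) = 109989/98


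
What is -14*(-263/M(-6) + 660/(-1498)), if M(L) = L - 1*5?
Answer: -386714/1177 ≈ -328.56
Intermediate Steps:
M(L) = -5 + L (M(L) = L - 5 = -5 + L)
-14*(-263/M(-6) + 660/(-1498)) = -14*(-263/(-5 - 6) + 660/(-1498)) = -14*(-263/(-11) + 660*(-1/1498)) = -14*(-263*(-1/11) - 330/749) = -14*(263/11 - 330/749) = -14*193357/8239 = -386714/1177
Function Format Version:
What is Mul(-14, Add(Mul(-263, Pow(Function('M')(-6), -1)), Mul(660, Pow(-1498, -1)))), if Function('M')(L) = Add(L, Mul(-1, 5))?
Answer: Rational(-386714, 1177) ≈ -328.56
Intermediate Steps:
Function('M')(L) = Add(-5, L) (Function('M')(L) = Add(L, -5) = Add(-5, L))
Mul(-14, Add(Mul(-263, Pow(Function('M')(-6), -1)), Mul(660, Pow(-1498, -1)))) = Mul(-14, Add(Mul(-263, Pow(Add(-5, -6), -1)), Mul(660, Pow(-1498, -1)))) = Mul(-14, Add(Mul(-263, Pow(-11, -1)), Mul(660, Rational(-1, 1498)))) = Mul(-14, Add(Mul(-263, Rational(-1, 11)), Rational(-330, 749))) = Mul(-14, Add(Rational(263, 11), Rational(-330, 749))) = Mul(-14, Rational(193357, 8239)) = Rational(-386714, 1177)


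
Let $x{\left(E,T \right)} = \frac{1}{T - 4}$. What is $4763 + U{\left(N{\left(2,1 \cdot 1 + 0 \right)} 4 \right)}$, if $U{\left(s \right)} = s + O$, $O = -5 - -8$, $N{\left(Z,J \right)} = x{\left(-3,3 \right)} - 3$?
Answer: $4750$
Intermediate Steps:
$x{\left(E,T \right)} = \frac{1}{-4 + T}$
$N{\left(Z,J \right)} = -4$ ($N{\left(Z,J \right)} = \frac{1}{-4 + 3} - 3 = \frac{1}{-1} - 3 = -1 - 3 = -4$)
$O = 3$ ($O = -5 + 8 = 3$)
$U{\left(s \right)} = 3 + s$ ($U{\left(s \right)} = s + 3 = 3 + s$)
$4763 + U{\left(N{\left(2,1 \cdot 1 + 0 \right)} 4 \right)} = 4763 + \left(3 - 16\right) = 4763 - 13 = 4750$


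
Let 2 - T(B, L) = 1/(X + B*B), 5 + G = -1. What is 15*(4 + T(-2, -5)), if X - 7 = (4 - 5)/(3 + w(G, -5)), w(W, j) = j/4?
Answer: 6465/73 ≈ 88.562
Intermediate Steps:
G = -6 (G = -5 - 1 = -6)
w(W, j) = j/4 (w(W, j) = j*(1/4) = j/4)
X = 45/7 (X = 7 + (4 - 5)/(3 + (1/4)*(-5)) = 7 - 1/(3 - 5/4) = 7 - 1/7/4 = 7 - 1*4/7 = 7 - 4/7 = 45/7 ≈ 6.4286)
T(B, L) = 2 - 1/(45/7 + B**2) (T(B, L) = 2 - 1/(45/7 + B*B) = 2 - 1/(45/7 + B**2))
15*(4 + T(-2, -5)) = 15*(4 + (83 + 14*(-2)**2)/(45 + 7*(-2)**2)) = 15*(4 + (83 + 14*4)/(45 + 7*4)) = 15*(4 + (83 + 56)/(45 + 28)) = 15*(4 + 139/73) = 15*(431/73) = 6465/73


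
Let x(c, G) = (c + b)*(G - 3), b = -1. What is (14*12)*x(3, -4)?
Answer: -2352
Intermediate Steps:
x(c, G) = (-1 + c)*(-3 + G) (x(c, G) = (c - 1)*(G - 3) = (-1 + c)*(-3 + G))
(14*12)*x(3, -4) = (14*12)*(3 - 1*(-4) - 3*3 - 4*3) = 168*(3 + 4 - 9 - 12) = 168*(-14) = -2352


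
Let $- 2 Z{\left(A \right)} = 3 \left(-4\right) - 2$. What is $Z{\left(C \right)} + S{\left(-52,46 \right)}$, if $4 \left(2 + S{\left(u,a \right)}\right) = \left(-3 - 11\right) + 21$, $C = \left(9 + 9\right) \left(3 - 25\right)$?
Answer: $\frac{27}{4} \approx 6.75$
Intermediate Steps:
$C = -396$ ($C = 18 \left(-22\right) = -396$)
$S{\left(u,a \right)} = - \frac{1}{4}$ ($S{\left(u,a \right)} = -2 + \frac{\left(-3 - 11\right) + 21}{4} = -2 + \frac{-14 + 21}{4} = -2 + \frac{1}{4} \cdot 7 = -2 + \frac{7}{4} = - \frac{1}{4}$)
$Z{\left(A \right)} = 7$ ($Z{\left(A \right)} = - \frac{3 \left(-4\right) - 2}{2} = - \frac{-12 - 2}{2} = \left(- \frac{1}{2}\right) \left(-14\right) = 7$)
$Z{\left(C \right)} + S{\left(-52,46 \right)} = 7 - \frac{1}{4} = \frac{27}{4}$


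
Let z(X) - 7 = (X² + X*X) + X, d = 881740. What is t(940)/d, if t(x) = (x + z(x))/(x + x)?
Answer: 1769087/1657671200 ≈ 0.0010672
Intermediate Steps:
z(X) = 7 + X + 2*X² (z(X) = 7 + ((X² + X*X) + X) = 7 + ((X² + X²) + X) = 7 + (2*X² + X) = 7 + (X + 2*X²) = 7 + X + 2*X²)
t(x) = (7 + 2*x + 2*x²)/(2*x) (t(x) = (x + (7 + x + 2*x²))/(x + x) = (7 + 2*x + 2*x²)/((2*x)) = (7 + 2*x + 2*x²)*(1/(2*x)) = (7 + 2*x + 2*x²)/(2*x))
t(940)/d = (1 + 940 + (7/2)/940)/881740 = (1 + 940 + (7/2)*(1/940))*(1/881740) = (1 + 940 + 7/1880)*(1/881740) = (1769087/1880)*(1/881740) = 1769087/1657671200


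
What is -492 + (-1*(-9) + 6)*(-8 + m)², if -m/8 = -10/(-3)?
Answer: 52604/3 ≈ 17535.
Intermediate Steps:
m = -80/3 (m = -(-80)/(-3) = -(-80)*(-1)/3 = -8*10/3 = -80/3 ≈ -26.667)
-492 + (-1*(-9) + 6)*(-8 + m)² = -492 + (-1*(-9) + 6)*(-8 - 80/3)² = -492 + (9 + 6)*(-104/3)² = -492 + 15*(10816/9) = -492 + 54080/3 = 52604/3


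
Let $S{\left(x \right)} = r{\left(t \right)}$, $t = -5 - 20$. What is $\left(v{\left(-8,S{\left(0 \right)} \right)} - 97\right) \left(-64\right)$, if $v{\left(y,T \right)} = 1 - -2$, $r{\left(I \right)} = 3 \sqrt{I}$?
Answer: $6016$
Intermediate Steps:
$t = -25$ ($t = -5 - 20 = -25$)
$S{\left(x \right)} = 15 i$ ($S{\left(x \right)} = 3 \sqrt{-25} = 3 \cdot 5 i = 15 i$)
$v{\left(y,T \right)} = 3$ ($v{\left(y,T \right)} = 1 + 2 = 3$)
$\left(v{\left(-8,S{\left(0 \right)} \right)} - 97\right) \left(-64\right) = \left(3 - 97\right) \left(-64\right) = \left(-94\right) \left(-64\right) = 6016$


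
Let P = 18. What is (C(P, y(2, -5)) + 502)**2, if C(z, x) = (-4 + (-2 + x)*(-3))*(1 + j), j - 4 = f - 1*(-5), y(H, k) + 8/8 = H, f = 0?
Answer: 242064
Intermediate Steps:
y(H, k) = -1 + H
j = 9 (j = 4 + (0 - 1*(-5)) = 4 + (0 + 5) = 4 + 5 = 9)
C(z, x) = 20 - 30*x (C(z, x) = (-4 + (-2 + x)*(-3))*(1 + 9) = (-4 + (6 - 3*x))*10 = (2 - 3*x)*10 = 20 - 30*x)
(C(P, y(2, -5)) + 502)**2 = ((20 - 30*(-1 + 2)) + 502)**2 = ((20 - 30*1) + 502)**2 = ((20 - 30) + 502)**2 = (-10 + 502)**2 = 492**2 = 242064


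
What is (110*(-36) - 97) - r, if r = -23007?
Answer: 18950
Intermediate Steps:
(110*(-36) - 97) - r = (110*(-36) - 97) - 1*(-23007) = (-3960 - 97) + 23007 = -4057 + 23007 = 18950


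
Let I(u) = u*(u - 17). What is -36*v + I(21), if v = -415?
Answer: 15024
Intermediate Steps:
I(u) = u*(-17 + u)
-36*v + I(21) = -36*(-415) + 21*(-17 + 21) = 14940 + 21*4 = 14940 + 84 = 15024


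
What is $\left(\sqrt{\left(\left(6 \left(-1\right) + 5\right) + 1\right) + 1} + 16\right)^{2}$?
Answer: $289$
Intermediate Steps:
$\left(\sqrt{\left(\left(6 \left(-1\right) + 5\right) + 1\right) + 1} + 16\right)^{2} = \left(\sqrt{\left(\left(-6 + 5\right) + 1\right) + 1} + 16\right)^{2} = \left(\sqrt{\left(-1 + 1\right) + 1} + 16\right)^{2} = \left(\sqrt{0 + 1} + 16\right)^{2} = \left(\sqrt{1} + 16\right)^{2} = \left(1 + 16\right)^{2} = 17^{2} = 289$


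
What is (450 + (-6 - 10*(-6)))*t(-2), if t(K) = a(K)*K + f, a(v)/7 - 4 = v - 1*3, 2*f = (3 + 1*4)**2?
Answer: 19404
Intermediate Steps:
f = 49/2 (f = (3 + 1*4)**2/2 = (3 + 4)**2/2 = (1/2)*7**2 = (1/2)*49 = 49/2 ≈ 24.500)
a(v) = 7 + 7*v (a(v) = 28 + 7*(v - 1*3) = 28 + 7*(v - 3) = 28 + 7*(-3 + v) = 28 + (-21 + 7*v) = 7 + 7*v)
t(K) = 49/2 + K*(7 + 7*K) (t(K) = (7 + 7*K)*K + 49/2 = K*(7 + 7*K) + 49/2 = 49/2 + K*(7 + 7*K))
(450 + (-6 - 10*(-6)))*t(-2) = (450 + (-6 - 10*(-6)))*(49/2 + 7*(-2)*(1 - 2)) = (450 + (-6 + 60))*(49/2 + 7*(-2)*(-1)) = (450 + 54)*(49/2 + 14) = 504*(77/2) = 19404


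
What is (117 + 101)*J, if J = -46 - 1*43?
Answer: -19402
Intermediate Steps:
J = -89 (J = -46 - 43 = -89)
(117 + 101)*J = (117 + 101)*(-89) = 218*(-89) = -19402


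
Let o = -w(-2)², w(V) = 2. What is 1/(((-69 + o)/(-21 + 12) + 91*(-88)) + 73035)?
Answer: 9/585316 ≈ 1.5376e-5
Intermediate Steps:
o = -4 (o = -1*2² = -1*4 = -4)
1/(((-69 + o)/(-21 + 12) + 91*(-88)) + 73035) = 1/(((-69 - 4)/(-21 + 12) + 91*(-88)) + 73035) = 1/((-73/(-9) - 8008) + 73035) = 1/((-73*(-⅑) - 8008) + 73035) = 1/((73/9 - 8008) + 73035) = 1/(-71999/9 + 73035) = 1/(585316/9) = 9/585316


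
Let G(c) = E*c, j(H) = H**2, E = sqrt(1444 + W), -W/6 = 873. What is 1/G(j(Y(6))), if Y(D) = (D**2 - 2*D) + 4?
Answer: -I*sqrt(3794)/2974496 ≈ -2.0708e-5*I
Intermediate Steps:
W = -5238 (W = -6*873 = -5238)
E = I*sqrt(3794) (E = sqrt(1444 - 5238) = sqrt(-3794) = I*sqrt(3794) ≈ 61.595*I)
Y(D) = 4 + D**2 - 2*D
G(c) = I*c*sqrt(3794) (G(c) = (I*sqrt(3794))*c = I*c*sqrt(3794))
1/G(j(Y(6))) = 1/(I*(4 + 6**2 - 2*6)**2*sqrt(3794)) = 1/(I*(4 + 36 - 12)**2*sqrt(3794)) = 1/(I*28**2*sqrt(3794)) = 1/(I*784*sqrt(3794)) = 1/(784*I*sqrt(3794)) = -I*sqrt(3794)/2974496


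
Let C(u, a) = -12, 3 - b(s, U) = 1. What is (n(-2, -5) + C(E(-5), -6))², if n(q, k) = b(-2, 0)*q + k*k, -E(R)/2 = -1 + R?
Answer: 81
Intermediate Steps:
b(s, U) = 2 (b(s, U) = 3 - 1*1 = 3 - 1 = 2)
E(R) = 2 - 2*R (E(R) = -2*(-1 + R) = 2 - 2*R)
n(q, k) = k² + 2*q (n(q, k) = 2*q + k*k = 2*q + k² = k² + 2*q)
(n(-2, -5) + C(E(-5), -6))² = (((-5)² + 2*(-2)) - 12)² = ((25 - 4) - 12)² = (21 - 12)² = 9² = 81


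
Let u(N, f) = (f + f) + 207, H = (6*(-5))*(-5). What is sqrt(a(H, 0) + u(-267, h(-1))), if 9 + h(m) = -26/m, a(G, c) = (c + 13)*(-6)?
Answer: sqrt(163) ≈ 12.767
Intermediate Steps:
H = 150 (H = -30*(-5) = 150)
a(G, c) = -78 - 6*c (a(G, c) = (13 + c)*(-6) = -78 - 6*c)
h(m) = -9 - 26/m
u(N, f) = 207 + 2*f (u(N, f) = 2*f + 207 = 207 + 2*f)
sqrt(a(H, 0) + u(-267, h(-1))) = sqrt((-78 - 6*0) + (207 + 2*(-9 - 26/(-1)))) = sqrt((-78 + 0) + (207 + 2*(-9 - 26*(-1)))) = sqrt(-78 + (207 + 2*(-9 + 26))) = sqrt(-78 + (207 + 2*17)) = sqrt(-78 + (207 + 34)) = sqrt(-78 + 241) = sqrt(163)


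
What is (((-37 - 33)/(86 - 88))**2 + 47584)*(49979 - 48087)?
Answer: 92346628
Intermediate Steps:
(((-37 - 33)/(86 - 88))**2 + 47584)*(49979 - 48087) = ((-70/(-2))**2 + 47584)*1892 = ((-70*(-1/2))**2 + 47584)*1892 = (35**2 + 47584)*1892 = (1225 + 47584)*1892 = 48809*1892 = 92346628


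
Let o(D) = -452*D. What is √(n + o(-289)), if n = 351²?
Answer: √253829 ≈ 503.81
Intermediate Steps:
n = 123201
√(n + o(-289)) = √(123201 - 452*(-289)) = √(123201 + 130628) = √253829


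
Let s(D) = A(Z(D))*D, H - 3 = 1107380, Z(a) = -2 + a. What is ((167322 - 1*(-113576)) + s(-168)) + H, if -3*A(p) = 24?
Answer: 1389625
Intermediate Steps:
H = 1107383 (H = 3 + 1107380 = 1107383)
A(p) = -8 (A(p) = -⅓*24 = -8)
s(D) = -8*D
((167322 - 1*(-113576)) + s(-168)) + H = ((167322 - 1*(-113576)) - 8*(-168)) + 1107383 = ((167322 + 113576) + 1344) + 1107383 = (280898 + 1344) + 1107383 = 282242 + 1107383 = 1389625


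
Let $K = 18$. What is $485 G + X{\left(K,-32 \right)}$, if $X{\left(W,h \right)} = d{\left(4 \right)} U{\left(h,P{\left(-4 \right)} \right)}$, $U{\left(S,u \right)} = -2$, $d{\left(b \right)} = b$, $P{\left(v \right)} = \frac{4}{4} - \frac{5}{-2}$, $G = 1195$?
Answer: $579567$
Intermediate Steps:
$P{\left(v \right)} = \frac{7}{2}$ ($P{\left(v \right)} = 4 \cdot \frac{1}{4} - - \frac{5}{2} = 1 + \frac{5}{2} = \frac{7}{2}$)
$X{\left(W,h \right)} = -8$ ($X{\left(W,h \right)} = 4 \left(-2\right) = -8$)
$485 G + X{\left(K,-32 \right)} = 485 \cdot 1195 - 8 = 579575 - 8 = 579567$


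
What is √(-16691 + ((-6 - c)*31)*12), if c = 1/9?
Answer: I*√170679/3 ≈ 137.71*I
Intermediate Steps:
c = ⅑ ≈ 0.11111
√(-16691 + ((-6 - c)*31)*12) = √(-16691 + ((-6 - 1*⅑)*31)*12) = √(-16691 + ((-6 - ⅑)*31)*12) = √(-16691 - 55/9*31*12) = √(-16691 - 1705/9*12) = √(-16691 - 6820/3) = √(-56893/3) = I*√170679/3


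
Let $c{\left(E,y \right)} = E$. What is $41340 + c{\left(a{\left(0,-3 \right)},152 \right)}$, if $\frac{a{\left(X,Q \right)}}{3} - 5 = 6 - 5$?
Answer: $41358$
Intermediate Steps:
$a{\left(X,Q \right)} = 18$ ($a{\left(X,Q \right)} = 15 + 3 \left(6 - 5\right) = 15 + 3 \cdot 1 = 15 + 3 = 18$)
$41340 + c{\left(a{\left(0,-3 \right)},152 \right)} = 41340 + 18 = 41358$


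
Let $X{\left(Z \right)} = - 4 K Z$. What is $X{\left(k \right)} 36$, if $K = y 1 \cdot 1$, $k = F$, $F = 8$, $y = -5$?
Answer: $5760$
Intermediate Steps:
$k = 8$
$K = -5$ ($K = \left(-5\right) 1 \cdot 1 = \left(-5\right) 1 = -5$)
$X{\left(Z \right)} = 20 Z$ ($X{\left(Z \right)} = \left(-4\right) \left(-5\right) Z = 20 Z$)
$X{\left(k \right)} 36 = 20 \cdot 8 \cdot 36 = 160 \cdot 36 = 5760$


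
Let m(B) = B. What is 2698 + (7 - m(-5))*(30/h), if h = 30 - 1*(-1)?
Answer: 83998/31 ≈ 2709.6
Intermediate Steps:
h = 31 (h = 30 + 1 = 31)
2698 + (7 - m(-5))*(30/h) = 2698 + (7 - 1*(-5))*(30/31) = 2698 + (7 + 5)*(30*(1/31)) = 2698 + 12*(30/31) = 2698 + 360/31 = 83998/31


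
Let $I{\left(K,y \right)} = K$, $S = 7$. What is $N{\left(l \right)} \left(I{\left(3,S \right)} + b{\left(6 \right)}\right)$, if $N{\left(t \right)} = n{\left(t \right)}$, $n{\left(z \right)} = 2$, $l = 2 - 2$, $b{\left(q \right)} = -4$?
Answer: $-2$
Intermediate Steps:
$l = 0$
$N{\left(t \right)} = 2$
$N{\left(l \right)} \left(I{\left(3,S \right)} + b{\left(6 \right)}\right) = 2 \left(3 - 4\right) = 2 \left(-1\right) = -2$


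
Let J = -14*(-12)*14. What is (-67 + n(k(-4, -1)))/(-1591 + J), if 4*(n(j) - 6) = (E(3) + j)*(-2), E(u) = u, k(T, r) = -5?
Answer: -60/761 ≈ -0.078844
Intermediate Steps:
J = 2352 (J = 168*14 = 2352)
n(j) = 9/2 - j/2 (n(j) = 6 + ((3 + j)*(-2))/4 = 6 + (-6 - 2*j)/4 = 6 + (-3/2 - j/2) = 9/2 - j/2)
(-67 + n(k(-4, -1)))/(-1591 + J) = (-67 + (9/2 - 1/2*(-5)))/(-1591 + 2352) = (-67 + (9/2 + 5/2))/761 = (-67 + 7)*(1/761) = -60*1/761 = -60/761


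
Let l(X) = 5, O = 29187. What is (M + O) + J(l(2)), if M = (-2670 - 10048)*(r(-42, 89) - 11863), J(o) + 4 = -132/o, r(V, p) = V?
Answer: 757184733/5 ≈ 1.5144e+8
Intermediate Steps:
J(o) = -4 - 132/o
M = 151407790 (M = (-2670 - 10048)*(-42 - 11863) = -12718*(-11905) = 151407790)
(M + O) + J(l(2)) = (151407790 + 29187) + (-4 - 132/5) = 151436977 + (-4 - 132*1/5) = 151436977 + (-4 - 132/5) = 151436977 - 152/5 = 757184733/5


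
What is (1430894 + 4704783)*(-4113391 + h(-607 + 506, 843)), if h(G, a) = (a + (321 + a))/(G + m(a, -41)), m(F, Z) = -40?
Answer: -1186210716651142/47 ≈ -2.5239e+13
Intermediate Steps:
h(G, a) = (321 + 2*a)/(-40 + G) (h(G, a) = (a + (321 + a))/(G - 40) = (321 + 2*a)/(-40 + G))
(1430894 + 4704783)*(-4113391 + h(-607 + 506, 843)) = (1430894 + 4704783)*(-4113391 + (321 + 2*843)/(-40 + (-607 + 506))) = 6135677*(-4113391 + (321 + 1686)/(-40 - 101)) = 6135677*(-4113391 + 2007/(-141)) = 6135677*(-4113391 - 1/141*2007) = 6135677*(-4113391 - 669/47) = 6135677*(-193330046/47) = -1186210716651142/47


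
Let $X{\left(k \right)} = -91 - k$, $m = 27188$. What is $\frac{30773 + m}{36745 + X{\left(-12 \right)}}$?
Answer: $\frac{57961}{36666} \approx 1.5808$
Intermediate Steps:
$\frac{30773 + m}{36745 + X{\left(-12 \right)}} = \frac{30773 + 27188}{36745 - 79} = \frac{57961}{36745 + \left(-91 + 12\right)} = \frac{57961}{36745 - 79} = \frac{57961}{36666}$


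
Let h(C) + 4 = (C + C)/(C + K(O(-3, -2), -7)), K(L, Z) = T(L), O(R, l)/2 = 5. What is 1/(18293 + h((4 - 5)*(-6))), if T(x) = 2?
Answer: 2/36581 ≈ 5.4673e-5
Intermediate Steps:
O(R, l) = 10 (O(R, l) = 2*5 = 10)
K(L, Z) = 2
h(C) = -4 + 2*C/(2 + C) (h(C) = -4 + (C + C)/(C + 2) = -4 + (2*C)/(2 + C) = -4 + 2*C/(2 + C))
1/(18293 + h((4 - 5)*(-6))) = 1/(18293 + 2*(-4 - (4 - 5)*(-6))/(2 + (4 - 5)*(-6))) = 1/(18293 + 2*(-4 - (-1)*(-6))/(2 - 1*(-6))) = 1/(18293 + 2*(-4 - 1*6)/(2 + 6)) = 1/(18293 + 2*(-4 - 6)/8) = 1/(18293 + 2*(⅛)*(-10)) = 1/(18293 - 5/2) = 1/(36581/2) = 2/36581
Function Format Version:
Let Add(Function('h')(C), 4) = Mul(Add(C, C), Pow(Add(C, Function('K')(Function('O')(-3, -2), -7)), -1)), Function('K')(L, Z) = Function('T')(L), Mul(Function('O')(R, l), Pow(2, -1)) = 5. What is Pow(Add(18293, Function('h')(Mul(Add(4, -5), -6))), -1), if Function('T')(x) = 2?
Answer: Rational(2, 36581) ≈ 5.4673e-5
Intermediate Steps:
Function('O')(R, l) = 10 (Function('O')(R, l) = Mul(2, 5) = 10)
Function('K')(L, Z) = 2
Function('h')(C) = Add(-4, Mul(2, C, Pow(Add(2, C), -1))) (Function('h')(C) = Add(-4, Mul(Add(C, C), Pow(Add(C, 2), -1))) = Add(-4, Mul(Mul(2, C), Pow(Add(2, C), -1))) = Add(-4, Mul(2, C, Pow(Add(2, C), -1))))
Pow(Add(18293, Function('h')(Mul(Add(4, -5), -6))), -1) = Pow(Add(18293, Mul(2, Pow(Add(2, Mul(Add(4, -5), -6)), -1), Add(-4, Mul(-1, Mul(Add(4, -5), -6))))), -1) = Pow(Add(18293, Mul(2, Pow(Add(2, Mul(-1, -6)), -1), Add(-4, Mul(-1, Mul(-1, -6))))), -1) = Pow(Add(18293, Mul(2, Pow(Add(2, 6), -1), Add(-4, Mul(-1, 6)))), -1) = Pow(Add(18293, Mul(2, Pow(8, -1), Add(-4, -6))), -1) = Pow(Add(18293, Mul(2, Rational(1, 8), -10)), -1) = Pow(Add(18293, Rational(-5, 2)), -1) = Pow(Rational(36581, 2), -1) = Rational(2, 36581)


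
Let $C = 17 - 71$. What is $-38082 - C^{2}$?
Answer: $-40998$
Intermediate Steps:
$C = -54$
$-38082 - C^{2} = -38082 - \left(-54\right)^{2} = -38082 - 2916 = -40998$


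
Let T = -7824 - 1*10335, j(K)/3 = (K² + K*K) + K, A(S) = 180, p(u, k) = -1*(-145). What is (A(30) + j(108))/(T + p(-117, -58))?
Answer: -35244/9007 ≈ -3.9130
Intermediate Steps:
p(u, k) = 145
j(K) = 3*K + 6*K² (j(K) = 3*((K² + K*K) + K) = 3*((K² + K²) + K) = 3*(2*K² + K) = 3*(K + 2*K²) = 3*K + 6*K²)
T = -18159 (T = -7824 - 10335 = -18159)
(A(30) + j(108))/(T + p(-117, -58)) = (180 + 3*108*(1 + 2*108))/(-18159 + 145) = (180 + 3*108*(1 + 216))/(-18014) = (180 + 3*108*217)*(-1/18014) = (180 + 70308)*(-1/18014) = 70488*(-1/18014) = -35244/9007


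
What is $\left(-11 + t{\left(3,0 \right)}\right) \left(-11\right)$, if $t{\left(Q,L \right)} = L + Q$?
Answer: $88$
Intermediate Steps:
$\left(-11 + t{\left(3,0 \right)}\right) \left(-11\right) = \left(-11 + \left(0 + 3\right)\right) \left(-11\right) = \left(-11 + 3\right) \left(-11\right) = \left(-8\right) \left(-11\right) = 88$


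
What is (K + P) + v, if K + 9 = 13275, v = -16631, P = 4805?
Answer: 1440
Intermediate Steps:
K = 13266 (K = -9 + 13275 = 13266)
(K + P) + v = (13266 + 4805) - 16631 = 18071 - 16631 = 1440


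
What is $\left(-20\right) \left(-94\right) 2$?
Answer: $3760$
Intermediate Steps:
$\left(-20\right) \left(-94\right) 2 = 1880 \cdot 2 = 3760$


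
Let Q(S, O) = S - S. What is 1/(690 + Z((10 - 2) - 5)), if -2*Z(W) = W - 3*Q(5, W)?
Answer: 2/1377 ≈ 0.0014524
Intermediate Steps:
Q(S, O) = 0
Z(W) = -W/2 (Z(W) = -(W - 3*0)/2 = -(W + 0)/2 = -W/2)
1/(690 + Z((10 - 2) - 5)) = 1/(690 - ((10 - 2) - 5)/2) = 1/(690 - (8 - 5)/2) = 1/(690 - ½*3) = 1/(690 - 3/2) = 1/(1377/2) = 2/1377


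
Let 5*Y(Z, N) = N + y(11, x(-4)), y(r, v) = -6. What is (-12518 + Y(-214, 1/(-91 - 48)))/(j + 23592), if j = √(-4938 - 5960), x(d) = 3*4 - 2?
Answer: -20527033524/38683238659 + 1740169*I*√10898/77366477318 ≈ -0.53064 + 0.0023481*I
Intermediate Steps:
x(d) = 10 (x(d) = 12 - 2 = 10)
j = I*√10898 (j = √(-10898) = I*√10898 ≈ 104.39*I)
Y(Z, N) = -6/5 + N/5 (Y(Z, N) = (N - 6)/5 = (-6 + N)/5 = -6/5 + N/5)
(-12518 + Y(-214, 1/(-91 - 48)))/(j + 23592) = (-12518 + (-6/5 + 1/(5*(-91 - 48))))/(I*√10898 + 23592) = (-12518 + (-6/5 + (⅕)/(-139)))/(23592 + I*√10898) = (-12518 + (-6/5 + (⅕)*(-1/139)))/(23592 + I*√10898) = (-12518 + (-6/5 - 1/695))/(23592 + I*√10898) = (-12518 - 167/139)/(23592 + I*√10898) = -1740169/(139*(23592 + I*√10898))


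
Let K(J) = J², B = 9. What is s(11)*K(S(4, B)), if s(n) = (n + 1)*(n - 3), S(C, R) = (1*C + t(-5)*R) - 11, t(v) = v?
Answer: 259584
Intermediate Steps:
S(C, R) = -11 + C - 5*R (S(C, R) = (1*C - 5*R) - 11 = (C - 5*R) - 11 = -11 + C - 5*R)
s(n) = (1 + n)*(-3 + n)
s(11)*K(S(4, B)) = (-3 + 11² - 2*11)*(-11 + 4 - 5*9)² = (-3 + 121 - 22)*(-11 + 4 - 45)² = 96*(-52)² = 96*2704 = 259584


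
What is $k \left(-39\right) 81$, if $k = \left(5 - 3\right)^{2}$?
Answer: $-12636$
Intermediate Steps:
$k = 4$ ($k = 2^{2} = 4$)
$k \left(-39\right) 81 = 4 \left(-39\right) 81 = \left(-156\right) 81 = -12636$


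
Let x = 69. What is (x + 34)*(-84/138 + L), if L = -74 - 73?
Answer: -349685/23 ≈ -15204.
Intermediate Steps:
L = -147
(x + 34)*(-84/138 + L) = (69 + 34)*(-84/138 - 147) = 103*(-84*1/138 - 147) = 103*(-14/23 - 147) = 103*(-3395/23) = -349685/23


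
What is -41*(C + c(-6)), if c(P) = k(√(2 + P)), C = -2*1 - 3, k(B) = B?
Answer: 205 - 82*I ≈ 205.0 - 82.0*I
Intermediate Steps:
C = -5 (C = -2 - 3 = -5)
c(P) = √(2 + P)
-41*(C + c(-6)) = -41*(-5 + √(2 - 6)) = -41*(-5 + √(-4)) = -41*(-5 + 2*I) = 205 - 82*I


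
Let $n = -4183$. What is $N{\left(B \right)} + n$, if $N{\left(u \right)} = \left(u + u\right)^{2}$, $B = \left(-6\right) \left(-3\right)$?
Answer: $-2887$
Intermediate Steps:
$B = 18$
$N{\left(u \right)} = 4 u^{2}$ ($N{\left(u \right)} = \left(2 u\right)^{2} = 4 u^{2}$)
$N{\left(B \right)} + n = 4 \cdot 18^{2} - 4183 = 4 \cdot 324 - 4183 = 1296 - 4183 = -2887$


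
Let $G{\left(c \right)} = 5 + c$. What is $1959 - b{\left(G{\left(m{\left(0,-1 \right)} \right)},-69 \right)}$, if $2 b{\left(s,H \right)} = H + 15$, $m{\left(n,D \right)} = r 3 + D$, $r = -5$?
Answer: $1986$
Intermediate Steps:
$m{\left(n,D \right)} = -15 + D$ ($m{\left(n,D \right)} = \left(-5\right) 3 + D = -15 + D$)
$b{\left(s,H \right)} = \frac{15}{2} + \frac{H}{2}$ ($b{\left(s,H \right)} = \frac{H + 15}{2} = \frac{15 + H}{2} = \frac{15}{2} + \frac{H}{2}$)
$1959 - b{\left(G{\left(m{\left(0,-1 \right)} \right)},-69 \right)} = 1959 - \left(\frac{15}{2} + \frac{1}{2} \left(-69\right)\right) = 1959 - \left(\frac{15}{2} - \frac{69}{2}\right) = 1959 - -27 = 1959 + 27 = 1986$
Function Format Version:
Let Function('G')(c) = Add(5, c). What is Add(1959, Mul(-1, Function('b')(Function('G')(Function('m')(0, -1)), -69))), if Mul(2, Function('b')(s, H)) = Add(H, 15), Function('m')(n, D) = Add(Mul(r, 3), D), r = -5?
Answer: 1986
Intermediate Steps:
Function('m')(n, D) = Add(-15, D) (Function('m')(n, D) = Add(Mul(-5, 3), D) = Add(-15, D))
Function('b')(s, H) = Add(Rational(15, 2), Mul(Rational(1, 2), H)) (Function('b')(s, H) = Mul(Rational(1, 2), Add(H, 15)) = Mul(Rational(1, 2), Add(15, H)) = Add(Rational(15, 2), Mul(Rational(1, 2), H)))
Add(1959, Mul(-1, Function('b')(Function('G')(Function('m')(0, -1)), -69))) = Add(1959, Mul(-1, Add(Rational(15, 2), Mul(Rational(1, 2), -69)))) = Add(1959, Mul(-1, Add(Rational(15, 2), Rational(-69, 2)))) = Add(1959, Mul(-1, -27)) = Add(1959, 27) = 1986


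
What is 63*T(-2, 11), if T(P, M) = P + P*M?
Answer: -1512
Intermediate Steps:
T(P, M) = P + M*P
63*T(-2, 11) = 63*(-2*(1 + 11)) = 63*(-2*12) = 63*(-24) = -1512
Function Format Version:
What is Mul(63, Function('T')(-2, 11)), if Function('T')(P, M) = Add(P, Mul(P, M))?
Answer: -1512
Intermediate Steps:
Function('T')(P, M) = Add(P, Mul(M, P))
Mul(63, Function('T')(-2, 11)) = Mul(63, Mul(-2, Add(1, 11))) = Mul(63, Mul(-2, 12)) = Mul(63, -24) = -1512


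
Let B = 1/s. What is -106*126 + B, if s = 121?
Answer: -1616075/121 ≈ -13356.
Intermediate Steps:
B = 1/121 ≈ 0.0082645
-106*126 + B = -106*126 + 1/121 = -13356 + 1/121 = -1616075/121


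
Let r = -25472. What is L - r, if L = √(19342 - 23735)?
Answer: 25472 + I*√4393 ≈ 25472.0 + 66.28*I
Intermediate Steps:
L = I*√4393 (L = √(-4393) = I*√4393 ≈ 66.28*I)
L - r = I*√4393 - 1*(-25472) = I*√4393 + 25472 = 25472 + I*√4393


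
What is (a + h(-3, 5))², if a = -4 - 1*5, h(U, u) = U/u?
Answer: 2304/25 ≈ 92.160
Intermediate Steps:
a = -9 (a = -4 - 5 = -9)
(a + h(-3, 5))² = (-9 - 3/5)² = (-9 - 3*⅕)² = (-9 - ⅗)² = (-48/5)² = 2304/25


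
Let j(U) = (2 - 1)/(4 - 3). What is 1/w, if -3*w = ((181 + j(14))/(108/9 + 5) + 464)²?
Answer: -289/21708300 ≈ -1.3313e-5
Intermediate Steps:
j(U) = 1 (j(U) = 1/1 = 1*1 = 1)
w = -21708300/289 (w = -((181 + 1)/(108/9 + 5) + 464)²/3 = -(182/(108*(⅑) + 5) + 464)²/3 = -(182/(12 + 5) + 464)²/3 = -(182/17 + 464)²/3 = -(8070/17)²/3 = -⅓*65124900/289 = -21708300/289 ≈ -75115.)
1/w = 1/(-21708300/289) = -289/21708300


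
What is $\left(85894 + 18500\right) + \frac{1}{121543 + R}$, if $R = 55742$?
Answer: $\frac{18507490291}{177285} \approx 1.0439 \cdot 10^{5}$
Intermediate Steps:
$\left(85894 + 18500\right) + \frac{1}{121543 + R} = \left(85894 + 18500\right) + \frac{1}{121543 + 55742} = 104394 + \frac{1}{177285} = \frac{18507490291}{177285}$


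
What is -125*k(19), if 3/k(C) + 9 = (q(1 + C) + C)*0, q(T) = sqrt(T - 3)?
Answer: 125/3 ≈ 41.667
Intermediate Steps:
q(T) = sqrt(-3 + T)
k(C) = -1/3 (k(C) = 3/(-9 + (sqrt(-3 + (1 + C)) + C)*0) = 3/(-9 + (sqrt(-2 + C) + C)*0) = 3/(-9 + (C + sqrt(-2 + C))*0) = 3/(-9 + 0) = 3/(-9) = 3*(-1/9) = -1/3)
-125*k(19) = -125*(-1/3) = 125/3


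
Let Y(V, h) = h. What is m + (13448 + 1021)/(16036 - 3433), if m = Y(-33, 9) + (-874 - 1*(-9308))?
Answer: 35473866/4201 ≈ 8444.1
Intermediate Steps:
m = 8443 (m = 9 + (-874 - 1*(-9308)) = 9 + (-874 + 9308) = 9 + 8434 = 8443)
m + (13448 + 1021)/(16036 - 3433) = 8443 + (13448 + 1021)/(16036 - 3433) = 8443 + 14469/12603 = 8443 + 14469*(1/12603) = 8443 + 4823/4201 = 35473866/4201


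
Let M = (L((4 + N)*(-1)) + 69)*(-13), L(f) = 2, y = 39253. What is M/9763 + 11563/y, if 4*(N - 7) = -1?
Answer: 5896850/29479003 ≈ 0.20004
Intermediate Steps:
N = 27/4 (N = 7 + (1/4)*(-1) = 7 - 1/4 = 27/4 ≈ 6.7500)
M = -923 (M = (2 + 69)*(-13) = 71*(-13) = -923)
M/9763 + 11563/y = -923/9763 + 11563/39253 = -923*1/9763 + 11563*(1/39253) = -71/751 + 11563/39253 = 5896850/29479003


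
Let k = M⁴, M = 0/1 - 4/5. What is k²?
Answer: 65536/390625 ≈ 0.16777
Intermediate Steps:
M = -⅘ (M = 0*1 - 4*⅕ = 0 - ⅘ = -⅘ ≈ -0.80000)
k = 256/625 (k = (-⅘)⁴ = 256/625 ≈ 0.40960)
k² = (256/625)² = 65536/390625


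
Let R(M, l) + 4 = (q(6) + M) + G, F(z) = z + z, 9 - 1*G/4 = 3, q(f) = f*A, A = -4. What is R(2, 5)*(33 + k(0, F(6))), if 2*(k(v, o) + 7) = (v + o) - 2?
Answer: -62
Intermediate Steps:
q(f) = -4*f (q(f) = f*(-4) = -4*f)
G = 24 (G = 36 - 4*3 = 36 - 12 = 24)
F(z) = 2*z
k(v, o) = -8 + o/2 + v/2 (k(v, o) = -7 + ((v + o) - 2)/2 = -7 + ((o + v) - 2)/2 = -7 + (-2 + o + v)/2 = -7 + (-1 + o/2 + v/2) = -8 + o/2 + v/2)
R(M, l) = -4 + M (R(M, l) = -4 + ((-4*6 + M) + 24) = -4 + ((-24 + M) + 24) = -4 + M)
R(2, 5)*(33 + k(0, F(6))) = (-4 + 2)*(33 + (-8 + (2*6)/2 + (½)*0)) = -2*(33 + (-8 + (½)*12 + 0)) = -2*(33 + (-8 + 6 + 0)) = -2*(33 - 2) = -2*31 = -62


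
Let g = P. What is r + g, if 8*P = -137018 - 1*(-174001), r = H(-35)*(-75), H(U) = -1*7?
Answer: 41183/8 ≈ 5147.9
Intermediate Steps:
H(U) = -7
r = 525 (r = -7*(-75) = 525)
P = 36983/8 (P = (-137018 - 1*(-174001))/8 = (-137018 + 174001)/8 = (⅛)*36983 = 36983/8 ≈ 4622.9)
g = 36983/8 ≈ 4622.9
r + g = 525 + 36983/8 = 41183/8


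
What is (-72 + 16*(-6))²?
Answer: 28224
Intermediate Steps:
(-72 + 16*(-6))² = (-72 - 96)² = (-168)² = 28224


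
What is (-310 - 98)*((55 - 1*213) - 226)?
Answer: 156672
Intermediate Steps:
(-310 - 98)*((55 - 1*213) - 226) = -408*((55 - 213) - 226) = -408*(-158 - 226) = -408*(-384) = 156672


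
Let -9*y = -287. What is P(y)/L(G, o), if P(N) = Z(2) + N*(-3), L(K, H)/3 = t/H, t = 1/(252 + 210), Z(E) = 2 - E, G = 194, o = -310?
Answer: 13701380/3 ≈ 4.5671e+6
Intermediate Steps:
y = 287/9 (y = -⅑*(-287) = 287/9 ≈ 31.889)
t = 1/462 ≈ 0.0021645
L(K, H) = 1/(154*H) (L(K, H) = 3*(1/(462*H)) = 1/(154*H))
P(N) = -3*N (P(N) = (2 - 1*2) + N*(-3) = (2 - 2) - 3*N = 0 - 3*N = -3*N)
P(y)/L(G, o) = (-3*287/9)/(((1/154)/(-310))) = -287/(3*((1/154)*(-1/310))) = -287/(3*(-1/47740)) = -287/3*(-47740) = 13701380/3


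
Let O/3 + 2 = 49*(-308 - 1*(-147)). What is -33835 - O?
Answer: -10162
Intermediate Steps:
O = -23673 (O = -6 + 3*(49*(-308 - 1*(-147))) = -6 + 3*(49*(-308 + 147)) = -6 + 3*(49*(-161)) = -6 + 3*(-7889) = -6 - 23667 = -23673)
-33835 - O = -33835 - 1*(-23673) = -33835 + 23673 = -10162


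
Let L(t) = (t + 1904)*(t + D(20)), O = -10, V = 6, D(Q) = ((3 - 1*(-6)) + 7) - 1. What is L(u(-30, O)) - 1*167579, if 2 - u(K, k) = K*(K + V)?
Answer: -1001337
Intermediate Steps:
D(Q) = 15 (D(Q) = ((3 + 6) + 7) - 1 = (9 + 7) - 1 = 16 - 1 = 15)
u(K, k) = 2 - K*(6 + K) (u(K, k) = 2 - K*(K + 6) = 2 - K*(6 + K))
L(t) = (15 + t)*(1904 + t) (L(t) = (t + 1904)*(t + 15) = (1904 + t)*(15 + t) = (15 + t)*(1904 + t))
L(u(-30, O)) - 1*167579 = (28560 + (2 - 1*(-30)² - 6*(-30))² + 1919*(2 - 1*(-30)² - 6*(-30))) - 1*167579 = (28560 + (2 - 1*900 + 180)² + 1919*(2 - 1*900 + 180)) - 167579 = (28560 + (2 - 900 + 180)² + 1919*(2 - 900 + 180)) - 167579 = (28560 + (-718)² + 1919*(-718)) - 167579 = (28560 + 515524 - 1377842) - 167579 = -833758 - 167579 = -1001337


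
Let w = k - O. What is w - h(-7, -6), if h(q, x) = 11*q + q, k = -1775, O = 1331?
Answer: -3022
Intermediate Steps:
h(q, x) = 12*q
w = -3106 (w = -1775 - 1*1331 = -1775 - 1331 = -3106)
w - h(-7, -6) = -3106 - 12*(-7) = -3106 - 1*(-84) = -3106 + 84 = -3022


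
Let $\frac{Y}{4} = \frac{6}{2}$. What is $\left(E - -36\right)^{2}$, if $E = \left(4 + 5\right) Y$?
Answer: $20736$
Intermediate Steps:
$Y = 12$ ($Y = 4 \cdot \frac{6}{2} = 4 \cdot 6 \cdot \frac{1}{2} = 4 \cdot 3 = 12$)
$E = 108$ ($E = \left(4 + 5\right) 12 = 9 \cdot 12 = 108$)
$\left(E - -36\right)^{2} = \left(108 - -36\right)^{2} = \left(108 + 36\right)^{2} = 144^{2} = 20736$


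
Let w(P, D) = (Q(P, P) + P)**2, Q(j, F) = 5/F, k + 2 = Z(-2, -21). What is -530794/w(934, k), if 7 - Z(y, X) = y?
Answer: -463041330664/761013714321 ≈ -0.60845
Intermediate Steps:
Z(y, X) = 7 - y
k = 7 (k = -2 + (7 - 1*(-2)) = -2 + (7 + 2) = -2 + 9 = 7)
w(P, D) = (P + 5/P)**2 (w(P, D) = (5/P + P)**2 = (P + 5/P)**2)
-530794/w(934, k) = -530794*872356/(5 + 934**2)**2 = -530794*872356/(5 + 872356)**2 = -530794/((1/872356)*872361**2) = -530794/((1/872356)*761013714321) = -530794/761013714321/872356 = -530794*872356/761013714321 = -463041330664/761013714321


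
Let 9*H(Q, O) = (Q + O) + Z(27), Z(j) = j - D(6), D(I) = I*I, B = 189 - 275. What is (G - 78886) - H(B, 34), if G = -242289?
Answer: -2890514/9 ≈ -3.2117e+5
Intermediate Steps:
B = -86
D(I) = I²
Z(j) = -36 + j (Z(j) = j - 1*6² = j - 1*36 = j - 36 = -36 + j)
H(Q, O) = -1 + O/9 + Q/9 (H(Q, O) = ((Q + O) + (-36 + 27))/9 = ((O + Q) - 9)/9 = (-9 + O + Q)/9 = -1 + O/9 + Q/9)
(G - 78886) - H(B, 34) = (-242289 - 78886) - (-1 + (⅑)*34 + (⅑)*(-86)) = -321175 - (-1 + 34/9 - 86/9) = -321175 - 1*(-61/9) = -321175 + 61/9 = -2890514/9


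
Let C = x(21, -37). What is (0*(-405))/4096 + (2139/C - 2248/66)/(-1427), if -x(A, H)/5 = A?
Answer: 62869/1648185 ≈ 0.038144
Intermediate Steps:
x(A, H) = -5*A
C = -105 (C = -5*21 = -105)
(0*(-405))/4096 + (2139/C - 2248/66)/(-1427) = (0*(-405))/4096 + (2139/(-105) - 2248/66)/(-1427) = 0*(1/4096) + (2139*(-1/105) - 2248*1/66)*(-1/1427) = 0 + (-713/35 - 1124/33)*(-1/1427) = 0 - 62869/1155*(-1/1427) = 0 + 62869/1648185 = 62869/1648185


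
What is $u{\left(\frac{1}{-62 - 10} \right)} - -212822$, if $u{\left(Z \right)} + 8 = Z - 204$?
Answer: $\frac{15307919}{72} \approx 2.1261 \cdot 10^{5}$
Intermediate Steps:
$u{\left(Z \right)} = -212 + Z$ ($u{\left(Z \right)} = -8 + \left(Z - 204\right) = -8 + \left(-204 + Z\right) = -212 + Z$)
$u{\left(\frac{1}{-62 - 10} \right)} - -212822 = \left(-212 + \frac{1}{-62 - 10}\right) - -212822 = \left(-212 + \frac{1}{-72}\right) + 212822 = \left(-212 - \frac{1}{72}\right) + 212822 = - \frac{15265}{72} + 212822 = \frac{15307919}{72}$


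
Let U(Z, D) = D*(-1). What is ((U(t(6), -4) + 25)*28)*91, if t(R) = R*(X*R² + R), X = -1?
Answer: 73892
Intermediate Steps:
t(R) = R*(R - R²) (t(R) = R*(-R² + R) = R*(R - R²))
U(Z, D) = -D
((U(t(6), -4) + 25)*28)*91 = ((-1*(-4) + 25)*28)*91 = ((4 + 25)*28)*91 = (29*28)*91 = 812*91 = 73892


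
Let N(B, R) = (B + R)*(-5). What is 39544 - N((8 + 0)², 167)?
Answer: 40699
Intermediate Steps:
N(B, R) = -5*B - 5*R
39544 - N((8 + 0)², 167) = 39544 - (-5*(8 + 0)² - 5*167) = 39544 - (-5*8² - 835) = 39544 - (-5*64 - 835) = 39544 - (-320 - 835) = 39544 - 1*(-1155) = 39544 + 1155 = 40699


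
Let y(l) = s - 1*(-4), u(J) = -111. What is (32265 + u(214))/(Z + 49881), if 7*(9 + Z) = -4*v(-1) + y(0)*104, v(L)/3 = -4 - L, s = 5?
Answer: 37513/58346 ≈ 0.64294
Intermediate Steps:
v(L) = -12 - 3*L (v(L) = 3*(-4 - L) = -12 - 3*L)
y(l) = 9 (y(l) = 5 - 1*(-4) = 5 + 4 = 9)
Z = 909/7 (Z = -9 + (-4*(-12 - 3*(-1)) + 9*104)/7 = -9 + (-4*(-12 + 3) + 936)/7 = -9 + (-4*(-9) + 936)/7 = -9 + (36 + 936)/7 = -9 + (⅐)*972 = -9 + 972/7 = 909/7 ≈ 129.86)
(32265 + u(214))/(Z + 49881) = (32265 - 111)/(909/7 + 49881) = 32154/(350076/7) = 32154*(7/350076) = 37513/58346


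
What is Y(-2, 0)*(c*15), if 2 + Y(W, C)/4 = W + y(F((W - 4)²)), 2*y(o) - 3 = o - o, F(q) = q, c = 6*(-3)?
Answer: 2700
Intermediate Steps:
c = -18
y(o) = 3/2 (y(o) = 3/2 + (o - o)/2 = 3/2 + (½)*0 = 3/2 + 0 = 3/2)
Y(W, C) = -2 + 4*W (Y(W, C) = -8 + 4*(W + 3/2) = -8 + 4*(3/2 + W) = -8 + (6 + 4*W) = -2 + 4*W)
Y(-2, 0)*(c*15) = (-2 + 4*(-2))*(-18*15) = (-2 - 8)*(-270) = -10*(-270) = 2700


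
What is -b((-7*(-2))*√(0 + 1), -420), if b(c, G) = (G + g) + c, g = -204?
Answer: 610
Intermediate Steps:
b(c, G) = -204 + G + c (b(c, G) = (G - 204) + c = (-204 + G) + c = -204 + G + c)
-b((-7*(-2))*√(0 + 1), -420) = -(-204 - 420 + (-7*(-2))*√(0 + 1)) = -(-204 - 420 + 14*√1) = -(-204 - 420 + 14*1) = -(-204 - 420 + 14) = -1*(-610) = 610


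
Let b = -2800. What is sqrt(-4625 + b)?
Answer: 15*I*sqrt(33) ≈ 86.168*I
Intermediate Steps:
sqrt(-4625 + b) = sqrt(-4625 - 2800) = sqrt(-7425) = 15*I*sqrt(33)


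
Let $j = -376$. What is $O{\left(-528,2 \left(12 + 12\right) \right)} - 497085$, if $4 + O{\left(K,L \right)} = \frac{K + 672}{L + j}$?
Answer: $- \frac{20380667}{41} \approx -4.9709 \cdot 10^{5}$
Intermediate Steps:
$O{\left(K,L \right)} = -4 + \frac{672 + K}{-376 + L}$ ($O{\left(K,L \right)} = -4 + \frac{K + 672}{L - 376} = -4 + \frac{672 + K}{-376 + L}$)
$O{\left(-528,2 \left(12 + 12\right) \right)} - 497085 = \frac{2176 - 528 - 4 \cdot 2 \left(12 + 12\right)}{-376 + 2 \left(12 + 12\right)} - 497085 = \frac{2176 - 528 - 4 \cdot 2 \cdot 24}{-376 + 2 \cdot 24} - 497085 = \frac{2176 - 528 - 192}{-376 + 48} - 497085 = \frac{2176 - 528 - 192}{-328} - 497085 = \left(- \frac{1}{328}\right) 1456 - 497085 = - \frac{182}{41} - 497085 = - \frac{20380667}{41}$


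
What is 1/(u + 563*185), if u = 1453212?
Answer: 1/1557367 ≈ 6.4211e-7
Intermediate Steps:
1/(u + 563*185) = 1/(1453212 + 563*185) = 1/(1453212 + 104155) = 1/1557367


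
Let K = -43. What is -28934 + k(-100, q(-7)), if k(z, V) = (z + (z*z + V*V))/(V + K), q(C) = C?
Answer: -1456649/50 ≈ -29133.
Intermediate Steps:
k(z, V) = (z + V² + z²)/(-43 + V) (k(z, V) = (z + (z*z + V*V))/(V - 43) = (z + (z² + V²))/(-43 + V) = (z + (V² + z²))/(-43 + V) = (z + V² + z²)/(-43 + V))
-28934 + k(-100, q(-7)) = -28934 + (-100 + (-7)² + (-100)²)/(-43 - 7) = -28934 + (-100 + 49 + 10000)/(-50) = -28934 - 1/50*9949 = -28934 - 9949/50 = -1456649/50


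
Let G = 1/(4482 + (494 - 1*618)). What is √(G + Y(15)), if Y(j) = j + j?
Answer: √569769278/4358 ≈ 5.4772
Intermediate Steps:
Y(j) = 2*j
G = 1/4358 (G = 1/(4482 + (494 - 618)) = 1/(4482 - 124) = 1/4358 ≈ 0.00022946)
√(G + Y(15)) = √(1/4358 + 2*15) = √(1/4358 + 30) = √(130741/4358) = √569769278/4358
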